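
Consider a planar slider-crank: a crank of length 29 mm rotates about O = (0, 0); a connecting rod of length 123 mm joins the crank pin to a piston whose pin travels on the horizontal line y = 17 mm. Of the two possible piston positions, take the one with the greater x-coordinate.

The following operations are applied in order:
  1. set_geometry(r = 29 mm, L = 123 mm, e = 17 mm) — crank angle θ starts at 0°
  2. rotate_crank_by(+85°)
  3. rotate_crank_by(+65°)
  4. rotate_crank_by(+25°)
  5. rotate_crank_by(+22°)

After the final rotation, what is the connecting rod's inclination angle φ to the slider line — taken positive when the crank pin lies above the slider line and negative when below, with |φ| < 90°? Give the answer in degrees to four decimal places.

set_geometry: r = 29 mm, L = 123 mm, e = 17 mm; θ ← 0°
rotate_crank_by(+85°): θ ← 0° +85° = 85°
rotate_crank_by(+65°): θ ← 85° +65° = 150°
rotate_crank_by(+25°): θ ← 150° +25° = 175°
rotate_crank_by(+22°): θ ← 175° +22° = 197°
crank pin P = (r cos θ, r sin θ) = (-27.732838, -8.478779)
h = r sin θ − e = -8.478779 − 17 = -25.478779
sin φ = h / L = -25.478779 / 123 = -0.20714455
φ = arcsin(-0.20714455) = -11.955068°

-11.9551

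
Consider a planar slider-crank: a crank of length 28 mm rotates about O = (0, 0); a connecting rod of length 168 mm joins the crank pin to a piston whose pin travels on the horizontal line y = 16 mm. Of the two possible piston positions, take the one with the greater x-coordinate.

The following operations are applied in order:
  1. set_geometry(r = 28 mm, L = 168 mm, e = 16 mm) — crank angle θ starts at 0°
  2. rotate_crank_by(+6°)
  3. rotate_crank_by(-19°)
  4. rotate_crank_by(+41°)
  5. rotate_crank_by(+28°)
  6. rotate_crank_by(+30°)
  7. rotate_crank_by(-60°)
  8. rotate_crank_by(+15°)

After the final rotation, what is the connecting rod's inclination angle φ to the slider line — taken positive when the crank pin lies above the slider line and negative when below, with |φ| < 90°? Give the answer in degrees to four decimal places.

set_geometry: r = 28 mm, L = 168 mm, e = 16 mm; θ ← 0°
rotate_crank_by(+6°): θ ← 0° +6° = 6°
rotate_crank_by(-19°): θ ← 6° -19° = -13°
rotate_crank_by(+41°): θ ← -13° +41° = 28°
rotate_crank_by(+28°): θ ← 28° +28° = 56°
rotate_crank_by(+30°): θ ← 56° +30° = 86°
rotate_crank_by(-60°): θ ← 86° -60° = 26°
rotate_crank_by(+15°): θ ← 26° +15° = 41°
crank pin P = (r cos θ, r sin θ) = (21.131868, 18.369653)
h = r sin θ − e = 18.369653 − 16 = 2.369653
sin φ = h / L = 2.369653 / 168 = 0.01410508
φ = arcsin(0.01410508) = 0.808188°

0.8082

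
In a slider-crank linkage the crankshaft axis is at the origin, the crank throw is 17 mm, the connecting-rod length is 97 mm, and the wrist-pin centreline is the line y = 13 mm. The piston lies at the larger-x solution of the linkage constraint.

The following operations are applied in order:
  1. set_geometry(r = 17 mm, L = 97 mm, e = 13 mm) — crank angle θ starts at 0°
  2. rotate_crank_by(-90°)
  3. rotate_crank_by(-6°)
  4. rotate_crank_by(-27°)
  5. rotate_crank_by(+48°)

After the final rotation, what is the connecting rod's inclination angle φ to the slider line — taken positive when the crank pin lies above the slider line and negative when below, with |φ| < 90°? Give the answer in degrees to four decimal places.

-17.6563

set_geometry: r = 17 mm, L = 97 mm, e = 13 mm; θ ← 0°
rotate_crank_by(-90°): θ ← 0° -90° = -90°
rotate_crank_by(-6°): θ ← -90° -6° = -96°
rotate_crank_by(-27°): θ ← -96° -27° = -123°
rotate_crank_by(+48°): θ ← -123° +48° = -75°
crank pin P = (r cos θ, r sin θ) = (4.399924, -16.420739)
h = r sin θ − e = -16.420739 − 13 = -29.420739
sin φ = h / L = -29.420739 / 97 = -0.30330659
φ = arcsin(-0.30330659) = -17.656313°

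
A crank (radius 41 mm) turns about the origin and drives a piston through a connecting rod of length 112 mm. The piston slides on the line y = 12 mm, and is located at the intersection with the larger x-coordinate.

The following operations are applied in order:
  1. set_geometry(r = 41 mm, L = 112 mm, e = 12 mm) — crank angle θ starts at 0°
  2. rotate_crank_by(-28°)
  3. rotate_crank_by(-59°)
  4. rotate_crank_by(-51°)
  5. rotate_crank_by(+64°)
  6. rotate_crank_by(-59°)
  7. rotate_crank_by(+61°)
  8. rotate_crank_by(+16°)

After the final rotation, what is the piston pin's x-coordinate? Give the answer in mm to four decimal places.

set_geometry: r = 41 mm, L = 112 mm, e = 12 mm; θ ← 0°
rotate_crank_by(-28°): θ ← 0° -28° = -28°
rotate_crank_by(-59°): θ ← -28° -59° = -87°
rotate_crank_by(-51°): θ ← -87° -51° = -138°
rotate_crank_by(+64°): θ ← -138° +64° = -74°
rotate_crank_by(-59°): θ ← -74° -59° = -133°
rotate_crank_by(+61°): θ ← -133° +61° = -72°
rotate_crank_by(+16°): θ ← -72° +16° = -56°
crank pin P = (r cos θ, r sin θ) = (22.926909, -33.990540)
h = r sin θ − e = -33.990540 − 12 = -45.990540
x = r cos θ + √(L² − h²) = 22.926909 + √(12544.0 − 2115.1298) = 22.926909 + 102.121840 = 125.048749

125.0487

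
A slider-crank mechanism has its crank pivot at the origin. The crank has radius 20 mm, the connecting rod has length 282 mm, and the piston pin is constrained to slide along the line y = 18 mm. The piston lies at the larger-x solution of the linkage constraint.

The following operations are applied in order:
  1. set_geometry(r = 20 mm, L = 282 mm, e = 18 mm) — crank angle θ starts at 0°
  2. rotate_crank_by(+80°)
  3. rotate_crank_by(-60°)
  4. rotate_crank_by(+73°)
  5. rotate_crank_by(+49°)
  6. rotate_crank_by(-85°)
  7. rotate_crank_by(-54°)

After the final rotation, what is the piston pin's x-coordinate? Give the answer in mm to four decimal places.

set_geometry: r = 20 mm, L = 282 mm, e = 18 mm; θ ← 0°
rotate_crank_by(+80°): θ ← 0° +80° = 80°
rotate_crank_by(-60°): θ ← 80° -60° = 20°
rotate_crank_by(+73°): θ ← 20° +73° = 93°
rotate_crank_by(+49°): θ ← 93° +49° = 142°
rotate_crank_by(-85°): θ ← 142° -85° = 57°
rotate_crank_by(-54°): θ ← 57° -54° = 3°
crank pin P = (r cos θ, r sin θ) = (19.972591, 1.046719)
h = r sin θ − e = 1.046719 − 18 = -16.953281
x = r cos θ + √(L² − h²) = 19.972591 + √(79524.0 − 287.4137) = 19.972591 + 281.489940 = 301.462531

301.4625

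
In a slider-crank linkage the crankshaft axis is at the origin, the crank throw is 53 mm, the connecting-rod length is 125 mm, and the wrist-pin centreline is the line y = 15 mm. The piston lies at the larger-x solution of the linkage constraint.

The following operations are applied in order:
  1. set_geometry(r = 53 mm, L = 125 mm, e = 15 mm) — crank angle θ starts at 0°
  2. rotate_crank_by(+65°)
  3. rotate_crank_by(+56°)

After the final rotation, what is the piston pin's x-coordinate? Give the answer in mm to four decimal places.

set_geometry: r = 53 mm, L = 125 mm, e = 15 mm; θ ← 0°
rotate_crank_by(+65°): θ ← 0° +65° = 65°
rotate_crank_by(+56°): θ ← 65° +56° = 121°
crank pin P = (r cos θ, r sin θ) = (-27.297018, 45.429867)
h = r sin θ − e = 45.429867 − 15 = 30.429867
x = r cos θ + √(L² − h²) = -27.297018 + √(15625.0 − 925.9768) = -27.297018 + 121.239528 = 93.942510

93.9425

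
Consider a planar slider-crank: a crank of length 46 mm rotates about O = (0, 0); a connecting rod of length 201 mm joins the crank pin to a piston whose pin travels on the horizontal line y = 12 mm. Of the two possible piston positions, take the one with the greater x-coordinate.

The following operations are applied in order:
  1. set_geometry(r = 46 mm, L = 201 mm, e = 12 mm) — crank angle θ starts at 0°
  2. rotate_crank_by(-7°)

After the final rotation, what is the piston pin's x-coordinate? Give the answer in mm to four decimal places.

245.8846

set_geometry: r = 46 mm, L = 201 mm, e = 12 mm; θ ← 0°
rotate_crank_by(-7°): θ ← 0° -7° = -7°
crank pin P = (r cos θ, r sin θ) = (45.657123, -5.605990)
h = r sin θ − e = -5.605990 − 12 = -17.605990
x = r cos θ + √(L² − h²) = 45.657123 + √(40401.0 − 309.9709) = 45.657123 + 200.227443 = 245.884566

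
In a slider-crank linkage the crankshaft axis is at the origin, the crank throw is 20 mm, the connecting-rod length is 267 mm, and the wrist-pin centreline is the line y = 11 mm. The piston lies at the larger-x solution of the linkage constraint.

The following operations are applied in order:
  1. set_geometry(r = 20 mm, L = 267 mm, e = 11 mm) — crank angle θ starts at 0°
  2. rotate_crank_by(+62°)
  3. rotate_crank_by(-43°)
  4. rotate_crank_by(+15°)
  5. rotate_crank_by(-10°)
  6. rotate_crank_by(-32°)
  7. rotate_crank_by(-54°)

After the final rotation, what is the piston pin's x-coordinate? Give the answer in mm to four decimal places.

set_geometry: r = 20 mm, L = 267 mm, e = 11 mm; θ ← 0°
rotate_crank_by(+62°): θ ← 0° +62° = 62°
rotate_crank_by(-43°): θ ← 62° -43° = 19°
rotate_crank_by(+15°): θ ← 19° +15° = 34°
rotate_crank_by(-10°): θ ← 34° -10° = 24°
rotate_crank_by(-32°): θ ← 24° -32° = -8°
rotate_crank_by(-54°): θ ← -8° -54° = -62°
crank pin P = (r cos θ, r sin θ) = (9.389431, -17.658952)
h = r sin θ − e = -17.658952 − 11 = -28.658952
x = r cos θ + √(L² − h²) = 9.389431 + √(71289.0 − 821.3355) = 9.389431 + 265.457463 = 274.846894

274.8469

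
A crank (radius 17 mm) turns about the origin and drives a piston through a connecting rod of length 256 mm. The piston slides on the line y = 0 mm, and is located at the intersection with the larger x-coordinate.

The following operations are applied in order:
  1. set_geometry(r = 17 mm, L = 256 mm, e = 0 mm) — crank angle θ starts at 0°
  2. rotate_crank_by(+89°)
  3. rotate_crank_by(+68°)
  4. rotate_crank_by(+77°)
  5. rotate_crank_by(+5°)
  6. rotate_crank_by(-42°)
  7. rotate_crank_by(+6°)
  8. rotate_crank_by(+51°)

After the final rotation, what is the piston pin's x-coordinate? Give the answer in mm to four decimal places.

set_geometry: r = 17 mm, L = 256 mm, e = 0 mm; θ ← 0°
rotate_crank_by(+89°): θ ← 0° +89° = 89°
rotate_crank_by(+68°): θ ← 89° +68° = 157°
rotate_crank_by(+77°): θ ← 157° +77° = 234°
rotate_crank_by(+5°): θ ← 234° +5° = 239°
rotate_crank_by(-42°): θ ← 239° -42° = 197°
rotate_crank_by(+6°): θ ← 197° +6° = 203°
rotate_crank_by(+51°): θ ← 203° +51° = 254°
crank pin P = (r cos θ, r sin θ) = (-4.685835, -16.341449)
h = r sin θ − e = -16.341449 − 0 = -16.341449
x = r cos θ + √(L² − h²) = -4.685835 + √(65536.0 − 267.0429) = -4.685835 + 255.477899 = 250.792064

250.7921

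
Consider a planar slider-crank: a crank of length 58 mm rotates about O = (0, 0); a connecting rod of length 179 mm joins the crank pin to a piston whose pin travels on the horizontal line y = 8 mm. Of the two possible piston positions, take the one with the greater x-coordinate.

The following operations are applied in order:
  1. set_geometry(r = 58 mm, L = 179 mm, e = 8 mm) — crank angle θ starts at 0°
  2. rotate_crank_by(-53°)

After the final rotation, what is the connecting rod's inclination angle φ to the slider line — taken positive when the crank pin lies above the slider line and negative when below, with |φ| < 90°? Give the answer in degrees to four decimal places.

-17.6660

set_geometry: r = 58 mm, L = 179 mm, e = 8 mm; θ ← 0°
rotate_crank_by(-53°): θ ← 0° -53° = -53°
crank pin P = (r cos θ, r sin θ) = (34.905271, -46.320860)
h = r sin θ − e = -46.320860 − 8 = -54.320860
sin φ = h / L = -54.320860 / 179 = -0.30346849
φ = arcsin(-0.30346849) = -17.666048°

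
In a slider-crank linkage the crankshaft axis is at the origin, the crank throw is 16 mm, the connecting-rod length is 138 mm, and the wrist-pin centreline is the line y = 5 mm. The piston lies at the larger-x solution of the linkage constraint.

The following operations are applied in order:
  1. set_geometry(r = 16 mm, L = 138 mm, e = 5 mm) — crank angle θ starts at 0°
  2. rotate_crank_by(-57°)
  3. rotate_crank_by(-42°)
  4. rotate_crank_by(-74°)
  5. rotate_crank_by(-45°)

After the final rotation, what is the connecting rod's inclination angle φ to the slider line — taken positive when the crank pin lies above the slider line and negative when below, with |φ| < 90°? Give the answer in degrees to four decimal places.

set_geometry: r = 16 mm, L = 138 mm, e = 5 mm; θ ← 0°
rotate_crank_by(-57°): θ ← 0° -57° = -57°
rotate_crank_by(-42°): θ ← -57° -42° = -99°
rotate_crank_by(-74°): θ ← -99° -74° = -173°
rotate_crank_by(-45°): θ ← -173° -45° = -218°
crank pin P = (r cos θ, r sin θ) = (-12.608172, 9.850584)
h = r sin θ − e = 9.850584 − 5 = 4.850584
sin φ = h / L = 4.850584 / 138 = 0.03514916
φ = arcsin(0.03514916) = 2.014313°

2.0143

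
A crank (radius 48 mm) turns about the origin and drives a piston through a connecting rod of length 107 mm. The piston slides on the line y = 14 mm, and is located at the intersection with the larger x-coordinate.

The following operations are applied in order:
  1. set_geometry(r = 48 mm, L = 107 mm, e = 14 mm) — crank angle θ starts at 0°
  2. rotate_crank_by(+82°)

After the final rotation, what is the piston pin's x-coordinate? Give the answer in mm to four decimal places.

108.2901

set_geometry: r = 48 mm, L = 107 mm, e = 14 mm; θ ← 0°
rotate_crank_by(+82°): θ ← 0° +82° = 82°
crank pin P = (r cos θ, r sin θ) = (6.680309, 47.532867)
h = r sin θ − e = 47.532867 − 14 = 33.532867
x = r cos θ + √(L² − h²) = 6.680309 + √(11449.0 − 1124.4532) = 6.680309 + 101.609777 = 108.290086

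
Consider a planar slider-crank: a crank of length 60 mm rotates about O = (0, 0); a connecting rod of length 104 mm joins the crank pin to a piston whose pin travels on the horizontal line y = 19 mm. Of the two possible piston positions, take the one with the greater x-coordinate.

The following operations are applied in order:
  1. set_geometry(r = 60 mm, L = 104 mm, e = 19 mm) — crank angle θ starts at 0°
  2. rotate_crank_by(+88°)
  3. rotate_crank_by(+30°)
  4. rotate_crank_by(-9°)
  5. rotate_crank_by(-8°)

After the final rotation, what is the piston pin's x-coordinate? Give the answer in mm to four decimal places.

84.5940

set_geometry: r = 60 mm, L = 104 mm, e = 19 mm; θ ← 0°
rotate_crank_by(+88°): θ ← 0° +88° = 88°
rotate_crank_by(+30°): θ ← 88° +30° = 118°
rotate_crank_by(-9°): θ ← 118° -9° = 109°
rotate_crank_by(-8°): θ ← 109° -8° = 101°
crank pin P = (r cos θ, r sin θ) = (-11.448540, 58.897631)
h = r sin θ − e = 58.897631 − 19 = 39.897631
x = r cos θ + √(L² − h²) = -11.448540 + √(10816.0 − 1591.8210) = -11.448540 + 96.042590 = 84.594050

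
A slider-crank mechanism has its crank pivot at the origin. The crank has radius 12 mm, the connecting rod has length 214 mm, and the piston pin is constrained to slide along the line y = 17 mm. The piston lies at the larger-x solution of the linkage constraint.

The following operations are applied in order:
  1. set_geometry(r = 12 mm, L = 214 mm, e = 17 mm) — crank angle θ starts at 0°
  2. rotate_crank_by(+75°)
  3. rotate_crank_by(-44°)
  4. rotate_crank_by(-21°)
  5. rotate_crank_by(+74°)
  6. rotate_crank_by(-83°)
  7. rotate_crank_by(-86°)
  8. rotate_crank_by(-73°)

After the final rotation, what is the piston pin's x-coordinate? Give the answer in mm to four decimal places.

set_geometry: r = 12 mm, L = 214 mm, e = 17 mm; θ ← 0°
rotate_crank_by(+75°): θ ← 0° +75° = 75°
rotate_crank_by(-44°): θ ← 75° -44° = 31°
rotate_crank_by(-21°): θ ← 31° -21° = 10°
rotate_crank_by(+74°): θ ← 10° +74° = 84°
rotate_crank_by(-83°): θ ← 84° -83° = 1°
rotate_crank_by(-86°): θ ← 1° -86° = -85°
rotate_crank_by(-73°): θ ← -85° -73° = -158°
crank pin P = (r cos θ, r sin θ) = (-11.126206, -4.495279)
h = r sin θ − e = -4.495279 − 17 = -21.495279
x = r cos θ + √(L² − h²) = -11.126206 + √(45796.0 − 462.0470) = -11.126206 + 212.917714 = 201.791508

201.7915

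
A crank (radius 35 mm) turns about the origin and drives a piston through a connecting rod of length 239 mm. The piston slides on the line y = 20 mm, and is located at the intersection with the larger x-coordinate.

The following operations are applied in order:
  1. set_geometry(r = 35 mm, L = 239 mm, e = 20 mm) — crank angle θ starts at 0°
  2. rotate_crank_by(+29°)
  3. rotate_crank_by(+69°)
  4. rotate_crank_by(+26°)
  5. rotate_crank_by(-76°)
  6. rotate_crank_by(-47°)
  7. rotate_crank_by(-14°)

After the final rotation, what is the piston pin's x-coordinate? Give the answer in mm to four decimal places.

set_geometry: r = 35 mm, L = 239 mm, e = 20 mm; θ ← 0°
rotate_crank_by(+29°): θ ← 0° +29° = 29°
rotate_crank_by(+69°): θ ← 29° +69° = 98°
rotate_crank_by(+26°): θ ← 98° +26° = 124°
rotate_crank_by(-76°): θ ← 124° -76° = 48°
rotate_crank_by(-47°): θ ← 48° -47° = 1°
rotate_crank_by(-14°): θ ← 1° -14° = -13°
crank pin P = (r cos θ, r sin θ) = (34.102952, -7.873287)
h = r sin θ − e = -7.873287 − 20 = -27.873287
x = r cos θ + √(L² − h²) = 34.102952 + √(57121.0 − 776.9201) = 34.102952 + 237.369079 = 271.472032

271.4720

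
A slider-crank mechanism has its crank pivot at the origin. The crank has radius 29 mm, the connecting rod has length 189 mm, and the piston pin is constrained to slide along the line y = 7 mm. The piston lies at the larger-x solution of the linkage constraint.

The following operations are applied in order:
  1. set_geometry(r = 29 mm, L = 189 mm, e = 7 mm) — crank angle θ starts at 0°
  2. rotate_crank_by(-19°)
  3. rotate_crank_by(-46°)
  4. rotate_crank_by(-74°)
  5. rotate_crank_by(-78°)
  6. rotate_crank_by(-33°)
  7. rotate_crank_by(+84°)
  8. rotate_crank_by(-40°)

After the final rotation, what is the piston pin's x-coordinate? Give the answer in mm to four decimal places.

set_geometry: r = 29 mm, L = 189 mm, e = 7 mm; θ ← 0°
rotate_crank_by(-19°): θ ← 0° -19° = -19°
rotate_crank_by(-46°): θ ← -19° -46° = -65°
rotate_crank_by(-74°): θ ← -65° -74° = -139°
rotate_crank_by(-78°): θ ← -139° -78° = -217°
rotate_crank_by(-33°): θ ← -217° -33° = -250°
rotate_crank_by(+84°): θ ← -250° +84° = -166°
rotate_crank_by(-40°): θ ← -166° -40° = -206°
crank pin P = (r cos θ, r sin θ) = (-26.065027, 12.712763)
h = r sin θ − e = 12.712763 − 7 = 5.712763
x = r cos θ + √(L² − h²) = -26.065027 + √(35721.0 − 32.6357) = -26.065027 + 188.913643 = 162.848615

162.8486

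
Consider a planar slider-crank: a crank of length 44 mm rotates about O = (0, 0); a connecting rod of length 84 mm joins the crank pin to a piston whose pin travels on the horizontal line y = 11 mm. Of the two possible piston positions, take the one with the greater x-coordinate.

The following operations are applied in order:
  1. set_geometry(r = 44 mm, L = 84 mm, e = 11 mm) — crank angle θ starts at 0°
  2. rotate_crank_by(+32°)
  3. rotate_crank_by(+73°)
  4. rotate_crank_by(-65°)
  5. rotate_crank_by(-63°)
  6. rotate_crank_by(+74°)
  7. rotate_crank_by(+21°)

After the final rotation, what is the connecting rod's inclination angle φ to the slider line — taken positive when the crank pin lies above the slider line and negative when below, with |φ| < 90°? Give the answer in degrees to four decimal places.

21.5443

set_geometry: r = 44 mm, L = 84 mm, e = 11 mm; θ ← 0°
rotate_crank_by(+32°): θ ← 0° +32° = 32°
rotate_crank_by(+73°): θ ← 32° +73° = 105°
rotate_crank_by(-65°): θ ← 105° -65° = 40°
rotate_crank_by(-63°): θ ← 40° -63° = -23°
rotate_crank_by(+74°): θ ← -23° +74° = 51°
rotate_crank_by(+21°): θ ← 51° +21° = 72°
crank pin P = (r cos θ, r sin θ) = (13.596748, 41.846487)
h = r sin θ − e = 41.846487 − 11 = 30.846487
sin φ = h / L = 30.846487 / 84 = 0.36722008
φ = arcsin(0.36722008) = 21.544274°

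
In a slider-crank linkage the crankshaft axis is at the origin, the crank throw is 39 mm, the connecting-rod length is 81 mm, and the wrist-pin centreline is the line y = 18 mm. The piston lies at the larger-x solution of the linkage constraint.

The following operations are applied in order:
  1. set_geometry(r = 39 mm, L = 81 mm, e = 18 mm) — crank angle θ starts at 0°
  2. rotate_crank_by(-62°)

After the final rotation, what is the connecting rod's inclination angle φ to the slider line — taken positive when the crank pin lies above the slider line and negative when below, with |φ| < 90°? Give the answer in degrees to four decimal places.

-40.3417

set_geometry: r = 39 mm, L = 81 mm, e = 18 mm; θ ← 0°
rotate_crank_by(-62°): θ ← 0° -62° = -62°
crank pin P = (r cos θ, r sin θ) = (18.309391, -34.434956)
h = r sin θ − e = -34.434956 − 18 = -52.434956
sin φ = h / L = -52.434956 / 81 = -0.64734514
φ = arcsin(-0.64734514) = -40.341734°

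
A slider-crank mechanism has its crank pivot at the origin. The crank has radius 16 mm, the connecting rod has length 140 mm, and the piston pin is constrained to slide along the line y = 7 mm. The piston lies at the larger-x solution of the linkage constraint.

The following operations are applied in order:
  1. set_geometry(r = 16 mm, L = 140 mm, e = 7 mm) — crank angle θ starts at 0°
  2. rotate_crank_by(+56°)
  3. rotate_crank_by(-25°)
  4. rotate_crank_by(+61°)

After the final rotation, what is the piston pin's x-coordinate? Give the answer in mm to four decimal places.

139.1527

set_geometry: r = 16 mm, L = 140 mm, e = 7 mm; θ ← 0°
rotate_crank_by(+56°): θ ← 0° +56° = 56°
rotate_crank_by(-25°): θ ← 56° -25° = 31°
rotate_crank_by(+61°): θ ← 31° +61° = 92°
crank pin P = (r cos θ, r sin θ) = (-0.558392, 15.990253)
h = r sin θ − e = 15.990253 − 7 = 8.990253
x = r cos θ + √(L² − h²) = -0.558392 + √(19600.0 − 80.8247) = -0.558392 + 139.711042 = 139.152650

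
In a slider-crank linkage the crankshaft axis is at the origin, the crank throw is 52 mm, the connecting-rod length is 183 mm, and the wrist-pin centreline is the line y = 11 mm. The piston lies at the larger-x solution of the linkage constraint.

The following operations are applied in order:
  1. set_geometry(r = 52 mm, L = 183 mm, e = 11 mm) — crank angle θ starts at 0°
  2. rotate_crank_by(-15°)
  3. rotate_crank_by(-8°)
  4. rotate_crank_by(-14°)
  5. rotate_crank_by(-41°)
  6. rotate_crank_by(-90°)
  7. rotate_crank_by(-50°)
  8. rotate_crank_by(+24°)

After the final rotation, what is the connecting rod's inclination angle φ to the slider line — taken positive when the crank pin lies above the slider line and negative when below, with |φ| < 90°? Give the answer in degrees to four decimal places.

set_geometry: r = 52 mm, L = 183 mm, e = 11 mm; θ ← 0°
rotate_crank_by(-15°): θ ← 0° -15° = -15°
rotate_crank_by(-8°): θ ← -15° -8° = -23°
rotate_crank_by(-14°): θ ← -23° -14° = -37°
rotate_crank_by(-41°): θ ← -37° -41° = -78°
rotate_crank_by(-90°): θ ← -78° -90° = -168°
rotate_crank_by(-50°): θ ← -168° -50° = -218°
rotate_crank_by(+24°): θ ← -218° +24° = -194°
crank pin P = (r cos θ, r sin θ) = (-50.455378, 12.579939)
h = r sin θ − e = 12.579939 − 11 = 1.579939
sin φ = h / L = 1.579939 / 183 = 0.00863354
φ = arcsin(0.00863354) = 0.494672°

0.4947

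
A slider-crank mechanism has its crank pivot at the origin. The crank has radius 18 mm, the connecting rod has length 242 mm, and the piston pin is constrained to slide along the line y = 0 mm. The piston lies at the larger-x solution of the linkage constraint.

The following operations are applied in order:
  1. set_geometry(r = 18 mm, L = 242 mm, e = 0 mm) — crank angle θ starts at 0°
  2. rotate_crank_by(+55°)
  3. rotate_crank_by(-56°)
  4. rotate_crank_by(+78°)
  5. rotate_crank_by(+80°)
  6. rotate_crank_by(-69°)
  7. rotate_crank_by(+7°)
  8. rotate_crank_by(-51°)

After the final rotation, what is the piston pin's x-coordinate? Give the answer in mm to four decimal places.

set_geometry: r = 18 mm, L = 242 mm, e = 0 mm; θ ← 0°
rotate_crank_by(+55°): θ ← 0° +55° = 55°
rotate_crank_by(-56°): θ ← 55° -56° = -1°
rotate_crank_by(+78°): θ ← -1° +78° = 77°
rotate_crank_by(+80°): θ ← 77° +80° = 157°
rotate_crank_by(-69°): θ ← 157° -69° = 88°
rotate_crank_by(+7°): θ ← 88° +7° = 95°
rotate_crank_by(-51°): θ ← 95° -51° = 44°
crank pin P = (r cos θ, r sin θ) = (12.948116, 12.503851)
h = r sin θ − e = 12.503851 − 0 = 12.503851
x = r cos θ + √(L² − h²) = 12.948116 + √(58564.0 − 156.3463) = 12.948116 + 241.676755 = 254.624871

254.6249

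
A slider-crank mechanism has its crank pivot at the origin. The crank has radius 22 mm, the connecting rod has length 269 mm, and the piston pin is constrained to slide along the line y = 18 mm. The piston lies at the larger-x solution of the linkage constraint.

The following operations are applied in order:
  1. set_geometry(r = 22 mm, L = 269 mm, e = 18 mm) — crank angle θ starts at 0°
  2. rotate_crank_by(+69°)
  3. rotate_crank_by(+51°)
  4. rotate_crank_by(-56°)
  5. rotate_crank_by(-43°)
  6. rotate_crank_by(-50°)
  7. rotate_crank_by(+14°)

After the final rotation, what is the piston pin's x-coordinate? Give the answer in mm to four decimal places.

289.2048

set_geometry: r = 22 mm, L = 269 mm, e = 18 mm; θ ← 0°
rotate_crank_by(+69°): θ ← 0° +69° = 69°
rotate_crank_by(+51°): θ ← 69° +51° = 120°
rotate_crank_by(-56°): θ ← 120° -56° = 64°
rotate_crank_by(-43°): θ ← 64° -43° = 21°
rotate_crank_by(-50°): θ ← 21° -50° = -29°
rotate_crank_by(+14°): θ ← -29° +14° = -15°
crank pin P = (r cos θ, r sin θ) = (21.250368, -5.694019)
h = r sin θ − e = -5.694019 − 18 = -23.694019
x = r cos θ + √(L² − h²) = 21.250368 + √(72361.0 − 561.4065) = 21.250368 + 267.954462 = 289.204830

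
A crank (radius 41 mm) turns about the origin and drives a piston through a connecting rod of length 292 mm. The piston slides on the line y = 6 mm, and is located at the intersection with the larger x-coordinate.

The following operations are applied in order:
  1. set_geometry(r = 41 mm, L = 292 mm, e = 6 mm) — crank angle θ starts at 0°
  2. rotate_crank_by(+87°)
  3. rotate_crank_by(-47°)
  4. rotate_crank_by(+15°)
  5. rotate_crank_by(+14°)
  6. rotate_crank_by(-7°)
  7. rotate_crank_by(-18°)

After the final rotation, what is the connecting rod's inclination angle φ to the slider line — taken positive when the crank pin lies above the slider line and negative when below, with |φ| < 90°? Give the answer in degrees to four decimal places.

set_geometry: r = 41 mm, L = 292 mm, e = 6 mm; θ ← 0°
rotate_crank_by(+87°): θ ← 0° +87° = 87°
rotate_crank_by(-47°): θ ← 87° -47° = 40°
rotate_crank_by(+15°): θ ← 40° +15° = 55°
rotate_crank_by(+14°): θ ← 55° +14° = 69°
rotate_crank_by(-7°): θ ← 69° -7° = 62°
rotate_crank_by(-18°): θ ← 62° -18° = 44°
crank pin P = (r cos θ, r sin θ) = (29.492932, 28.480993)
h = r sin θ − e = 28.480993 − 6 = 22.480993
sin φ = h / L = 22.480993 / 292 = 0.07698970
φ = arcsin(0.07698970) = 4.415555°

4.4156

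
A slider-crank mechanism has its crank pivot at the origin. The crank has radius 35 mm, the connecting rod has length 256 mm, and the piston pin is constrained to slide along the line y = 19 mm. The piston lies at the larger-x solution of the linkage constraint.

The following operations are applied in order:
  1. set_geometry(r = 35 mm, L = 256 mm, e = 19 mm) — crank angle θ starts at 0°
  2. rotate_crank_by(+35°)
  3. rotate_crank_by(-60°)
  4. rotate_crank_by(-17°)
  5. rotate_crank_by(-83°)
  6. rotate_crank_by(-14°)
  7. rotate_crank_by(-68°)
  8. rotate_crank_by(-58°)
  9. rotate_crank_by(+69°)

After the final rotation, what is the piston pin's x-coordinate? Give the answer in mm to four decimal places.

set_geometry: r = 35 mm, L = 256 mm, e = 19 mm; θ ← 0°
rotate_crank_by(+35°): θ ← 0° +35° = 35°
rotate_crank_by(-60°): θ ← 35° -60° = -25°
rotate_crank_by(-17°): θ ← -25° -17° = -42°
rotate_crank_by(-83°): θ ← -42° -83° = -125°
rotate_crank_by(-14°): θ ← -125° -14° = -139°
rotate_crank_by(-68°): θ ← -139° -68° = -207°
rotate_crank_by(-58°): θ ← -207° -58° = -265°
rotate_crank_by(+69°): θ ← -265° +69° = -196°
crank pin P = (r cos θ, r sin θ) = (-33.644159, 9.647307)
h = r sin θ − e = 9.647307 − 19 = -9.352693
x = r cos θ + √(L² − h²) = -33.644159 + √(65536.0 − 87.4729) = -33.644159 + 255.829098 = 222.184938

222.1849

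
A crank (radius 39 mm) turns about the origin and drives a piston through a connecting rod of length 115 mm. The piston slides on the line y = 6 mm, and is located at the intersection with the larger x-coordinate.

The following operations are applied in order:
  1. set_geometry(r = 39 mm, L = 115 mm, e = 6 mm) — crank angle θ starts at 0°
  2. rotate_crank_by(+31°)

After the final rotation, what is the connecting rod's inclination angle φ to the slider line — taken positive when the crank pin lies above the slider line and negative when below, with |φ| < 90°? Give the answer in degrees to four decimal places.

7.0359

set_geometry: r = 39 mm, L = 115 mm, e = 6 mm; θ ← 0°
rotate_crank_by(+31°): θ ← 0° +31° = 31°
crank pin P = (r cos θ, r sin θ) = (33.429525, 20.086485)
h = r sin θ − e = 20.086485 − 6 = 14.086485
sin φ = h / L = 14.086485 / 115 = 0.12249117
φ = arcsin(0.12249117) = 7.035897°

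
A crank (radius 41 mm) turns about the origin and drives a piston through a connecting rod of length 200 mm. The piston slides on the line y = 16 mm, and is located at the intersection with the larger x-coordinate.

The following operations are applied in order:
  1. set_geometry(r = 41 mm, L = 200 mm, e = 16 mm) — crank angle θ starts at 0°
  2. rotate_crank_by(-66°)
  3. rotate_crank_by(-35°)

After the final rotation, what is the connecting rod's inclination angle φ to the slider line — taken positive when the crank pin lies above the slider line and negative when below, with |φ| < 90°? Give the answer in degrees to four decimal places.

-16.3338

set_geometry: r = 41 mm, L = 200 mm, e = 16 mm; θ ← 0°
rotate_crank_by(-66°): θ ← 0° -66° = -66°
rotate_crank_by(-35°): θ ← -66° -35° = -101°
crank pin P = (r cos θ, r sin θ) = (-7.823169, -40.246715)
h = r sin θ − e = -40.246715 − 16 = -56.246715
sin φ = h / L = -56.246715 / 200 = -0.28123357
φ = arcsin(-0.28123357) = -16.333842°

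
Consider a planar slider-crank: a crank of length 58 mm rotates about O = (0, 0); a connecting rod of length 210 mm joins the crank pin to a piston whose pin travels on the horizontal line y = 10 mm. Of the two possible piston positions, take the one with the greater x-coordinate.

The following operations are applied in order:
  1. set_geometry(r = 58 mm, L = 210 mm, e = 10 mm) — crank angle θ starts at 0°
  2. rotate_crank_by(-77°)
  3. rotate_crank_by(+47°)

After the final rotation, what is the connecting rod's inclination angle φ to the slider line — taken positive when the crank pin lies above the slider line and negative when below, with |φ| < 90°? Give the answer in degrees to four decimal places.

-10.7028

set_geometry: r = 58 mm, L = 210 mm, e = 10 mm; θ ← 0°
rotate_crank_by(-77°): θ ← 0° -77° = -77°
rotate_crank_by(+47°): θ ← -77° +47° = -30°
crank pin P = (r cos θ, r sin θ) = (50.229473, -29.000000)
h = r sin θ − e = -29.000000 − 10 = -39.000000
sin φ = h / L = -39.000000 / 210 = -0.18571429
φ = arcsin(-0.18571429) = -10.702780°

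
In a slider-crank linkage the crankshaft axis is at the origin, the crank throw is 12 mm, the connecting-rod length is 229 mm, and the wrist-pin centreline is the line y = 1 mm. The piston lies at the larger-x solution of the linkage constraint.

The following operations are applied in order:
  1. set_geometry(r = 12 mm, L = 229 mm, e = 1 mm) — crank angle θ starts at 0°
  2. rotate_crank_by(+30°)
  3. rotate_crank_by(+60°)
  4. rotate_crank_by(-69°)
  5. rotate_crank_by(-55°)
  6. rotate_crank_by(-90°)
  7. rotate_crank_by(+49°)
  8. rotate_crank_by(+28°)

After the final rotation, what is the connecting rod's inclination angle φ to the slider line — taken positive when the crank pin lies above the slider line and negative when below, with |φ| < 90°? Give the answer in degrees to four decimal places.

set_geometry: r = 12 mm, L = 229 mm, e = 1 mm; θ ← 0°
rotate_crank_by(+30°): θ ← 0° +30° = 30°
rotate_crank_by(+60°): θ ← 30° +60° = 90°
rotate_crank_by(-69°): θ ← 90° -69° = 21°
rotate_crank_by(-55°): θ ← 21° -55° = -34°
rotate_crank_by(-90°): θ ← -34° -90° = -124°
rotate_crank_by(+49°): θ ← -124° +49° = -75°
rotate_crank_by(+28°): θ ← -75° +28° = -47°
crank pin P = (r cos θ, r sin θ) = (8.183980, -8.776244)
h = r sin θ − e = -8.776244 − 1 = -9.776244
sin φ = h / L = -9.776244 / 229 = -0.04269102
φ = arcsin(-0.04269102) = -2.446759°

-2.4468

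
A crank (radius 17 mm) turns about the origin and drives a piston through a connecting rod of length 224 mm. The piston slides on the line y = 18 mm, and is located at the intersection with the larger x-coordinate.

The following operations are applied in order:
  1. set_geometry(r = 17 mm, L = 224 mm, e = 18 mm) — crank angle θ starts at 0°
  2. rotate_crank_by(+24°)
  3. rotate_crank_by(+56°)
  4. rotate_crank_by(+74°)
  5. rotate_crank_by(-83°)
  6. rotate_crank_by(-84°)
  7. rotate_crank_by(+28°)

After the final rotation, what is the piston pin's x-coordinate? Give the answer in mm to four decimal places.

240.0075

set_geometry: r = 17 mm, L = 224 mm, e = 18 mm; θ ← 0°
rotate_crank_by(+24°): θ ← 0° +24° = 24°
rotate_crank_by(+56°): θ ← 24° +56° = 80°
rotate_crank_by(+74°): θ ← 80° +74° = 154°
rotate_crank_by(-83°): θ ← 154° -83° = 71°
rotate_crank_by(-84°): θ ← 71° -84° = -13°
rotate_crank_by(+28°): θ ← -13° +28° = 15°
crank pin P = (r cos θ, r sin θ) = (16.420739, 4.399924)
h = r sin θ − e = 4.399924 − 18 = -13.600076
x = r cos θ + √(L² − h²) = 16.420739 + √(50176.0 − 184.9621) = 16.420739 + 223.586757 = 240.007496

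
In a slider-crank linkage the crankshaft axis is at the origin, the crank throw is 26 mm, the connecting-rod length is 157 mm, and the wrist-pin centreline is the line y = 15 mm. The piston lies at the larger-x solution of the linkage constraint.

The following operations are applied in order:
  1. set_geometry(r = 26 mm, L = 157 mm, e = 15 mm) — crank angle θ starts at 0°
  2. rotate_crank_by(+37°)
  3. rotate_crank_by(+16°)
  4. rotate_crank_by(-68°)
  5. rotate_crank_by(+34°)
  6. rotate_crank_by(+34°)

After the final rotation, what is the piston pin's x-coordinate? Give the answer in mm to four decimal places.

set_geometry: r = 26 mm, L = 157 mm, e = 15 mm; θ ← 0°
rotate_crank_by(+37°): θ ← 0° +37° = 37°
rotate_crank_by(+16°): θ ← 37° +16° = 53°
rotate_crank_by(-68°): θ ← 53° -68° = -15°
rotate_crank_by(+34°): θ ← -15° +34° = 19°
rotate_crank_by(+34°): θ ← 19° +34° = 53°
crank pin P = (r cos θ, r sin θ) = (15.647191, 20.764523)
h = r sin θ − e = 20.764523 − 15 = 5.764523
x = r cos θ + √(L² − h²) = 15.647191 + √(24649.0 − 33.2297) = 15.647191 + 156.894137 = 172.541328

172.5413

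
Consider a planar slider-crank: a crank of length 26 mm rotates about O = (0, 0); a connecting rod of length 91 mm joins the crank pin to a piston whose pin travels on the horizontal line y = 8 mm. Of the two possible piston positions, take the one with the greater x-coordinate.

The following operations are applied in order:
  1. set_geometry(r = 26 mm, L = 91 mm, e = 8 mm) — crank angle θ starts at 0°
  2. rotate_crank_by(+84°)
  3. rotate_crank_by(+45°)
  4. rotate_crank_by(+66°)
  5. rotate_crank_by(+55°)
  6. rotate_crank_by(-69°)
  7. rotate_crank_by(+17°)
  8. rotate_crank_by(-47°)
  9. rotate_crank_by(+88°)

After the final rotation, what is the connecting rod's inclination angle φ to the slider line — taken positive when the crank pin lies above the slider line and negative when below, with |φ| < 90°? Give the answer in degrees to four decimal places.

set_geometry: r = 26 mm, L = 91 mm, e = 8 mm; θ ← 0°
rotate_crank_by(+84°): θ ← 0° +84° = 84°
rotate_crank_by(+45°): θ ← 84° +45° = 129°
rotate_crank_by(+66°): θ ← 129° +66° = 195°
rotate_crank_by(+55°): θ ← 195° +55° = 250°
rotate_crank_by(-69°): θ ← 250° -69° = 181°
rotate_crank_by(+17°): θ ← 181° +17° = 198°
rotate_crank_by(-47°): θ ← 198° -47° = 151°
rotate_crank_by(+88°): θ ← 151° +88° = 239°
crank pin P = (r cos θ, r sin θ) = (-13.390990, -22.286350)
h = r sin θ − e = -22.286350 − 8 = -30.286350
sin φ = h / L = -30.286350 / 91 = -0.33281703
φ = arcsin(-0.33281703) = -19.439847°

-19.4398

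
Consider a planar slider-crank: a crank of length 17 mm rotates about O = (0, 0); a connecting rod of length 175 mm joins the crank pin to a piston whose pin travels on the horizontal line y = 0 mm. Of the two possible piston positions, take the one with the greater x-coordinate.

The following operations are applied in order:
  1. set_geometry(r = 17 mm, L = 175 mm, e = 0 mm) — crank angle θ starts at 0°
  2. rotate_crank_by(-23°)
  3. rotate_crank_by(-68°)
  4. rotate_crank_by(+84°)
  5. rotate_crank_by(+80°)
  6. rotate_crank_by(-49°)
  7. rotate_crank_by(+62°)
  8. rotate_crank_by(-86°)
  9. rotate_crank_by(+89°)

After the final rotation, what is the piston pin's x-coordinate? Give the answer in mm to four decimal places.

174.4693

set_geometry: r = 17 mm, L = 175 mm, e = 0 mm; θ ← 0°
rotate_crank_by(-23°): θ ← 0° -23° = -23°
rotate_crank_by(-68°): θ ← -23° -68° = -91°
rotate_crank_by(+84°): θ ← -91° +84° = -7°
rotate_crank_by(+80°): θ ← -7° +80° = 73°
rotate_crank_by(-49°): θ ← 73° -49° = 24°
rotate_crank_by(+62°): θ ← 24° +62° = 86°
rotate_crank_by(-86°): θ ← 86° -86° = 0°
rotate_crank_by(+89°): θ ← 0° +89° = 89°
crank pin P = (r cos θ, r sin θ) = (0.296691, 16.997411)
h = r sin θ − e = 16.997411 − 0 = 16.997411
x = r cos θ + √(L² − h²) = 0.296691 + √(30625.0 − 288.9120) = 0.296691 + 174.172581 = 174.469272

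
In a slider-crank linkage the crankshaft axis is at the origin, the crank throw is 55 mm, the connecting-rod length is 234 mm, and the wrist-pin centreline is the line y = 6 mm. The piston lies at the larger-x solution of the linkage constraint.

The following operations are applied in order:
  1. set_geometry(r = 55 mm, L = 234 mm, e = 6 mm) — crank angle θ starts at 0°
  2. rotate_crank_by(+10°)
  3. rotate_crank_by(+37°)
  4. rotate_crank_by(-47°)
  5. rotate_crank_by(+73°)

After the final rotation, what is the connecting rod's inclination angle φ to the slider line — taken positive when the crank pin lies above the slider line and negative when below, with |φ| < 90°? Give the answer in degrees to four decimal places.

set_geometry: r = 55 mm, L = 234 mm, e = 6 mm; θ ← 0°
rotate_crank_by(+10°): θ ← 0° +10° = 10°
rotate_crank_by(+37°): θ ← 10° +37° = 47°
rotate_crank_by(-47°): θ ← 47° -47° = 0°
rotate_crank_by(+73°): θ ← 0° +73° = 73°
crank pin P = (r cos θ, r sin θ) = (16.080444, 52.596762)
h = r sin θ − e = 52.596762 − 6 = 46.596762
sin φ = h / L = 46.596762 / 234 = 0.19913146
φ = arcsin(0.19913146) = 11.486174°

11.4862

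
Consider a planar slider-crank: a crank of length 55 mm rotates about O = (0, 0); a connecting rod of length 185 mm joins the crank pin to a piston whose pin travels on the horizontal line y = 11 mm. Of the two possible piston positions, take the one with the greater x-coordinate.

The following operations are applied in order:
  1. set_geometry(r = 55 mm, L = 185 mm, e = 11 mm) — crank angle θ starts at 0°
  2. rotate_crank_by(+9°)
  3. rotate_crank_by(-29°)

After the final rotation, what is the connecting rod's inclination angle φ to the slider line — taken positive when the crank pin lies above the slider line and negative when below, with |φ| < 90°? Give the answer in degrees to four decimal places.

set_geometry: r = 55 mm, L = 185 mm, e = 11 mm; θ ← 0°
rotate_crank_by(+9°): θ ← 0° +9° = 9°
rotate_crank_by(-29°): θ ← 9° -29° = -20°
crank pin P = (r cos θ, r sin θ) = (51.683094, -18.811108)
h = r sin θ − e = -18.811108 − 11 = -29.811108
sin φ = h / L = -29.811108 / 185 = -0.16114112
φ = arcsin(-0.16114112) = -9.273137°

-9.2731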